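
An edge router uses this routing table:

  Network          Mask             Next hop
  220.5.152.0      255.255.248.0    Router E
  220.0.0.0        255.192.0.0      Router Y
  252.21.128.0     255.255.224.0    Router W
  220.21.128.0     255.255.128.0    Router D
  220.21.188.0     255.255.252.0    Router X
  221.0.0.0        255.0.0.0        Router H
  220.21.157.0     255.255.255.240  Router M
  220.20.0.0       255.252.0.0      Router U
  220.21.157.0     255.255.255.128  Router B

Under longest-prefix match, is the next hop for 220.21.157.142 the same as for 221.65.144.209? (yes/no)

no

220.21.157.142: longest match 220.21.128.0/17 -> Router D
221.65.144.209: longest match 221.0.0.0/8 -> Router H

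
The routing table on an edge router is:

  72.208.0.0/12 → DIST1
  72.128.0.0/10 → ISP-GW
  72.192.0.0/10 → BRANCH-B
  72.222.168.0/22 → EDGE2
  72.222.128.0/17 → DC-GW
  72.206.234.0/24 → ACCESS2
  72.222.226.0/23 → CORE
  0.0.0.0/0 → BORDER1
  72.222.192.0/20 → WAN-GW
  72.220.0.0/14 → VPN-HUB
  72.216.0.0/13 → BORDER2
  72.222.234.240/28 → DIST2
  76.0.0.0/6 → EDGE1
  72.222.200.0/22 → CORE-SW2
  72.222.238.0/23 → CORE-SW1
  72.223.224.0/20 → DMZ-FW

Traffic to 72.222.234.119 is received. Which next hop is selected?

Routes whose prefix contains 72.222.234.119:
  0.0.0.0/0 (default, matches everything) -> BORDER1
  72.192.0.0/10 (72.192.0.0 - 72.255.255.255) -> BRANCH-B
  72.208.0.0/12 (72.208.0.0 - 72.223.255.255) -> DIST1
  72.216.0.0/13 (72.216.0.0 - 72.223.255.255) -> BORDER2
  72.220.0.0/14 (72.220.0.0 - 72.223.255.255) -> VPN-HUB
  72.222.128.0/17 (72.222.128.0 - 72.222.255.255) -> DC-GW
More-specific entries that do NOT match:
  72.222.234.240/28 (72.222.234.240 - 72.222.234.255) does not contain 72.222.234.119
  72.206.234.0/24 (72.206.234.0 - 72.206.234.255) does not contain 72.222.234.119
  72.222.226.0/23 (72.222.226.0 - 72.222.227.255) does not contain 72.222.234.119
  72.222.238.0/23 (72.222.238.0 - 72.222.239.255) does not contain 72.222.234.119
  72.222.168.0/22 (72.222.168.0 - 72.222.171.255) does not contain 72.222.234.119
  72.222.200.0/22 (72.222.200.0 - 72.222.203.255) does not contain 72.222.234.119
  72.222.192.0/20 (72.222.192.0 - 72.222.207.255) does not contain 72.222.234.119
  72.223.224.0/20 (72.223.224.0 - 72.223.239.255) does not contain 72.222.234.119
Longest matching prefix is /17 -> next hop DC-GW.

DC-GW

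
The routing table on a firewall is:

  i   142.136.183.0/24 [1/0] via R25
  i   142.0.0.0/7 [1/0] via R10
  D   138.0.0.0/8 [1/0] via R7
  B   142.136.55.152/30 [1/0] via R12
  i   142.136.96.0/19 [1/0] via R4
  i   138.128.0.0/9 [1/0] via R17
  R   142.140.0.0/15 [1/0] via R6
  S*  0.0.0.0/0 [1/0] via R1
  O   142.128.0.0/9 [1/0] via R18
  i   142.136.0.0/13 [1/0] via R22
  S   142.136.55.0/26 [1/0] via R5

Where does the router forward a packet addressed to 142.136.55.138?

Routes whose prefix contains 142.136.55.138:
  0.0.0.0/0 (default, matches everything) -> R1
  142.0.0.0/7 (142.0.0.0 - 143.255.255.255) -> R10
  142.128.0.0/9 (142.128.0.0 - 142.255.255.255) -> R18
  142.136.0.0/13 (142.136.0.0 - 142.143.255.255) -> R22
More-specific entries that do NOT match:
  142.136.55.152/30 (142.136.55.152 - 142.136.55.155) does not contain 142.136.55.138
  142.136.55.0/26 (142.136.55.0 - 142.136.55.63) does not contain 142.136.55.138
  142.136.183.0/24 (142.136.183.0 - 142.136.183.255) does not contain 142.136.55.138
  142.136.96.0/19 (142.136.96.0 - 142.136.127.255) does not contain 142.136.55.138
  142.140.0.0/15 (142.140.0.0 - 142.141.255.255) does not contain 142.136.55.138
Longest matching prefix is /13 -> next hop R22.

R22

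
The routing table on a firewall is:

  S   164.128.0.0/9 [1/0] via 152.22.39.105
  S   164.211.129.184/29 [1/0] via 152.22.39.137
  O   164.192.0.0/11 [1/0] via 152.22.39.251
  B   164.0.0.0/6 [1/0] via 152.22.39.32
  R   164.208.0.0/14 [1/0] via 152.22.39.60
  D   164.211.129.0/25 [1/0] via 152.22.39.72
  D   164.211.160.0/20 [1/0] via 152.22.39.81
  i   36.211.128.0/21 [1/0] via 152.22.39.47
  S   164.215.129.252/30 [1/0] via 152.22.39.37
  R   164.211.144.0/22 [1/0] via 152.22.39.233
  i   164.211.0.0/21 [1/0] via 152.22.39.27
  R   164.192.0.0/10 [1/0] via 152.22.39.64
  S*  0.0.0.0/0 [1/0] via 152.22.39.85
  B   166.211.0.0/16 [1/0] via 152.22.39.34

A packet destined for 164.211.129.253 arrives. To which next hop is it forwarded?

Routes whose prefix contains 164.211.129.253:
  0.0.0.0/0 (default, matches everything) -> 152.22.39.85
  164.0.0.0/6 (164.0.0.0 - 167.255.255.255) -> 152.22.39.32
  164.128.0.0/9 (164.128.0.0 - 164.255.255.255) -> 152.22.39.105
  164.192.0.0/10 (164.192.0.0 - 164.255.255.255) -> 152.22.39.64
  164.192.0.0/11 (164.192.0.0 - 164.223.255.255) -> 152.22.39.251
  164.208.0.0/14 (164.208.0.0 - 164.211.255.255) -> 152.22.39.60
More-specific entries that do NOT match:
  164.215.129.252/30 (164.215.129.252 - 164.215.129.255) does not contain 164.211.129.253
  164.211.129.184/29 (164.211.129.184 - 164.211.129.191) does not contain 164.211.129.253
  164.211.129.0/25 (164.211.129.0 - 164.211.129.127) does not contain 164.211.129.253
  164.211.144.0/22 (164.211.144.0 - 164.211.147.255) does not contain 164.211.129.253
  36.211.128.0/21 (36.211.128.0 - 36.211.135.255) does not contain 164.211.129.253
  164.211.0.0/21 (164.211.0.0 - 164.211.7.255) does not contain 164.211.129.253
  164.211.160.0/20 (164.211.160.0 - 164.211.175.255) does not contain 164.211.129.253
  166.211.0.0/16 (166.211.0.0 - 166.211.255.255) does not contain 164.211.129.253
Longest matching prefix is /14 -> next hop 152.22.39.60.

152.22.39.60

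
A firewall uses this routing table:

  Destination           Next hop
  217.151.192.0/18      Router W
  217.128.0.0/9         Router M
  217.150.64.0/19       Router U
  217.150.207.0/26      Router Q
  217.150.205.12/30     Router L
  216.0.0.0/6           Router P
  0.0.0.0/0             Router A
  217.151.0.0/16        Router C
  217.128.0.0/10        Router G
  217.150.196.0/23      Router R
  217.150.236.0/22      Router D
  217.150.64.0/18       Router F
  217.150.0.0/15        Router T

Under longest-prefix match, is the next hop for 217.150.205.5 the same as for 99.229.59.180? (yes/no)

217.150.205.5: longest match 217.150.0.0/15 -> Router T
99.229.59.180: longest match 0.0.0.0/0 -> Router A

no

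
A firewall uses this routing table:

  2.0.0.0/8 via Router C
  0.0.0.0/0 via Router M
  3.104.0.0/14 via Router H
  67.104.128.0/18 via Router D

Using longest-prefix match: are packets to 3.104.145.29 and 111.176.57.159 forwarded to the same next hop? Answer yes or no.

3.104.145.29: longest match 3.104.0.0/14 -> Router H
111.176.57.159: longest match 0.0.0.0/0 -> Router M

no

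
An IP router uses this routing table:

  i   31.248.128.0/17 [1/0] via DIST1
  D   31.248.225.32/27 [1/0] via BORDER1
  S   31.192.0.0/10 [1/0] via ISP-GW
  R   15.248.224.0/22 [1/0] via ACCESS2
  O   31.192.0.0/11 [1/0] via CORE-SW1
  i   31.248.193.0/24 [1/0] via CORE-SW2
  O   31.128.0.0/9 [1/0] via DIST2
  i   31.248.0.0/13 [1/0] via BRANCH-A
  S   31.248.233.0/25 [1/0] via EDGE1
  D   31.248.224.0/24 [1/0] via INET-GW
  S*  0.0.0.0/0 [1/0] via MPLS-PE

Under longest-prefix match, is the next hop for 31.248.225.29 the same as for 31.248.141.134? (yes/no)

31.248.225.29: longest match 31.248.128.0/17 -> DIST1
31.248.141.134: longest match 31.248.128.0/17 -> DIST1

yes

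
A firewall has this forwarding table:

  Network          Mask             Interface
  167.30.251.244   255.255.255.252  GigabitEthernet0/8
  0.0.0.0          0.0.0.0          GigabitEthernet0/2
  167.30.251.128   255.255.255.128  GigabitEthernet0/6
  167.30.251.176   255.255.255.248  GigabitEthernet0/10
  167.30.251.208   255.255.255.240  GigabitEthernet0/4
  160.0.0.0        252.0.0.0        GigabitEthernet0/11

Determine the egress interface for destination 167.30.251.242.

GigabitEthernet0/6

Routes whose prefix contains 167.30.251.242:
  0.0.0.0/0 (default, matches everything) -> GigabitEthernet0/2
  167.30.251.128/25 (167.30.251.128 - 167.30.251.255) -> GigabitEthernet0/6
More-specific entries that do NOT match:
  167.30.251.244/30 (167.30.251.244 - 167.30.251.247) does not contain 167.30.251.242
  167.30.251.176/29 (167.30.251.176 - 167.30.251.183) does not contain 167.30.251.242
  167.30.251.208/28 (167.30.251.208 - 167.30.251.223) does not contain 167.30.251.242
Longest matching prefix is /25 -> interface GigabitEthernet0/6.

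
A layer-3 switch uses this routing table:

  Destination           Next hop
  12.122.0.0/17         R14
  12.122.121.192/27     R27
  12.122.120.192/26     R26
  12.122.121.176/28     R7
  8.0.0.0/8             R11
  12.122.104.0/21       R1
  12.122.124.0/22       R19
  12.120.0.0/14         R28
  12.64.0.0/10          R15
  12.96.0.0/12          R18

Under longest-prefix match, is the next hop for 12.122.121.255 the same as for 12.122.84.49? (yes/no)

yes

12.122.121.255: longest match 12.122.0.0/17 -> R14
12.122.84.49: longest match 12.122.0.0/17 -> R14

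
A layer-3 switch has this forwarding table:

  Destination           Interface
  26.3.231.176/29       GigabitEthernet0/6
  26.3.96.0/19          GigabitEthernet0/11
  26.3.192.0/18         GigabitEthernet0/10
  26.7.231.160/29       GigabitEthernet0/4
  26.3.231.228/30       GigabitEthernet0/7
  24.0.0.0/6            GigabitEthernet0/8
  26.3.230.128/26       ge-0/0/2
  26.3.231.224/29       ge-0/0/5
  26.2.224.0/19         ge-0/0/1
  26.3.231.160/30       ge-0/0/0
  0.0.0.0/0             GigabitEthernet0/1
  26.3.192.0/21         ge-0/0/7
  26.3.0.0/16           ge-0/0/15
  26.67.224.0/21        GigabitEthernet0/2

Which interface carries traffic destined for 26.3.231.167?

GigabitEthernet0/10

Routes whose prefix contains 26.3.231.167:
  0.0.0.0/0 (default, matches everything) -> GigabitEthernet0/1
  24.0.0.0/6 (24.0.0.0 - 27.255.255.255) -> GigabitEthernet0/8
  26.3.0.0/16 (26.3.0.0 - 26.3.255.255) -> ge-0/0/15
  26.3.192.0/18 (26.3.192.0 - 26.3.255.255) -> GigabitEthernet0/10
More-specific entries that do NOT match:
  26.3.231.228/30 (26.3.231.228 - 26.3.231.231) does not contain 26.3.231.167
  26.3.231.160/30 (26.3.231.160 - 26.3.231.163) does not contain 26.3.231.167
  26.3.231.176/29 (26.3.231.176 - 26.3.231.183) does not contain 26.3.231.167
  26.7.231.160/29 (26.7.231.160 - 26.7.231.167) does not contain 26.3.231.167
  26.3.231.224/29 (26.3.231.224 - 26.3.231.231) does not contain 26.3.231.167
  26.3.230.128/26 (26.3.230.128 - 26.3.230.191) does not contain 26.3.231.167
  26.3.192.0/21 (26.3.192.0 - 26.3.199.255) does not contain 26.3.231.167
  26.67.224.0/21 (26.67.224.0 - 26.67.231.255) does not contain 26.3.231.167
  26.3.96.0/19 (26.3.96.0 - 26.3.127.255) does not contain 26.3.231.167
  26.2.224.0/19 (26.2.224.0 - 26.2.255.255) does not contain 26.3.231.167
Longest matching prefix is /18 -> interface GigabitEthernet0/10.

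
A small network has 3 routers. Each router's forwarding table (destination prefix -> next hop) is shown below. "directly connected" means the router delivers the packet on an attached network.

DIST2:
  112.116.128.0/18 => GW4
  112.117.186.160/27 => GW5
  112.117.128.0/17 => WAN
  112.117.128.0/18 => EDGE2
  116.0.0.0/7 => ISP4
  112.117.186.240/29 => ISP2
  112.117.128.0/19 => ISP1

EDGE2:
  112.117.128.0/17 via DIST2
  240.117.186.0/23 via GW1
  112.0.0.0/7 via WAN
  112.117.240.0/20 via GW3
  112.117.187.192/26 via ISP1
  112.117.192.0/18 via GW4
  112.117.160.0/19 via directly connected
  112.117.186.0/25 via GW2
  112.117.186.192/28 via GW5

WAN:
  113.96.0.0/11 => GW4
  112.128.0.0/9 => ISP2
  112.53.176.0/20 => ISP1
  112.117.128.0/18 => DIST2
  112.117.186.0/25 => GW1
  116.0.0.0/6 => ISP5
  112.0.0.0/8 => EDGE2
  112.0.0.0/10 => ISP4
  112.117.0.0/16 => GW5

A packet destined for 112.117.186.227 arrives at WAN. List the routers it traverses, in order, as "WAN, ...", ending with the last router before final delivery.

At WAN: longest match for 112.117.186.227 is 112.117.128.0/18 -> DIST2
At DIST2: longest match for 112.117.186.227 is 112.117.128.0/18 -> EDGE2
At EDGE2: longest match for 112.117.186.227 is 112.117.160.0/19 -> directly connected

WAN, DIST2, EDGE2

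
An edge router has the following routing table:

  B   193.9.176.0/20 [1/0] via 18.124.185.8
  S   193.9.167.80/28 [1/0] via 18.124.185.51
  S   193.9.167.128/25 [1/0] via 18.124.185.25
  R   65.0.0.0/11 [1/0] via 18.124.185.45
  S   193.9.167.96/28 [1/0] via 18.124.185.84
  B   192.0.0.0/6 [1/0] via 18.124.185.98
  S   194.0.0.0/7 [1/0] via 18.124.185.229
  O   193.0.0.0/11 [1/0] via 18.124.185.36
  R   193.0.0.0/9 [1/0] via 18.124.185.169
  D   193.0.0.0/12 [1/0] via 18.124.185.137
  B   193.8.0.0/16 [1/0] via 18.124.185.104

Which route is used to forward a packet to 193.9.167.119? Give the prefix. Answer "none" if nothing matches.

193.0.0.0/12

Entries matching 193.9.167.119:
  192.0.0.0/6 (192.0.0.0 - 195.255.255.255)
  193.0.0.0/9 (193.0.0.0 - 193.127.255.255)
  193.0.0.0/11 (193.0.0.0 - 193.31.255.255)
  193.0.0.0/12 (193.0.0.0 - 193.15.255.255)
Most specific is 193.0.0.0/12.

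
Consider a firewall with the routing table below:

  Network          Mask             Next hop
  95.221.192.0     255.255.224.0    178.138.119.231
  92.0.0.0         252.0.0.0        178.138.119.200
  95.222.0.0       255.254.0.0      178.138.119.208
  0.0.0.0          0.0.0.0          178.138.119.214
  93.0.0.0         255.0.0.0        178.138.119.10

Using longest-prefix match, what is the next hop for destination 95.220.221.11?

Routes whose prefix contains 95.220.221.11:
  0.0.0.0/0 (default, matches everything) -> 178.138.119.214
  92.0.0.0/6 (92.0.0.0 - 95.255.255.255) -> 178.138.119.200
More-specific entries that do NOT match:
  95.221.192.0/19 (95.221.192.0 - 95.221.223.255) does not contain 95.220.221.11
  95.222.0.0/15 (95.222.0.0 - 95.223.255.255) does not contain 95.220.221.11
  93.0.0.0/8 (93.0.0.0 - 93.255.255.255) does not contain 95.220.221.11
Longest matching prefix is /6 -> next hop 178.138.119.200.

178.138.119.200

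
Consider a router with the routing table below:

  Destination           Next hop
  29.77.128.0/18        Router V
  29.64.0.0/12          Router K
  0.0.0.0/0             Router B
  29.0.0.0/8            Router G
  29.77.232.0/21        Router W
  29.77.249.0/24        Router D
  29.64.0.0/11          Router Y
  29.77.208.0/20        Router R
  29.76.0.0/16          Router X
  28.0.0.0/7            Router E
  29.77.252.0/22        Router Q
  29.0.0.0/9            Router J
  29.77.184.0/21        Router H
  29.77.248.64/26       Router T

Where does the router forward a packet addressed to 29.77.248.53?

Router K

Routes whose prefix contains 29.77.248.53:
  0.0.0.0/0 (default, matches everything) -> Router B
  28.0.0.0/7 (28.0.0.0 - 29.255.255.255) -> Router E
  29.0.0.0/8 (29.0.0.0 - 29.255.255.255) -> Router G
  29.0.0.0/9 (29.0.0.0 - 29.127.255.255) -> Router J
  29.64.0.0/11 (29.64.0.0 - 29.95.255.255) -> Router Y
  29.64.0.0/12 (29.64.0.0 - 29.79.255.255) -> Router K
More-specific entries that do NOT match:
  29.77.248.64/26 (29.77.248.64 - 29.77.248.127) does not contain 29.77.248.53
  29.77.249.0/24 (29.77.249.0 - 29.77.249.255) does not contain 29.77.248.53
  29.77.252.0/22 (29.77.252.0 - 29.77.255.255) does not contain 29.77.248.53
  29.77.232.0/21 (29.77.232.0 - 29.77.239.255) does not contain 29.77.248.53
  29.77.184.0/21 (29.77.184.0 - 29.77.191.255) does not contain 29.77.248.53
  29.77.208.0/20 (29.77.208.0 - 29.77.223.255) does not contain 29.77.248.53
  29.77.128.0/18 (29.77.128.0 - 29.77.191.255) does not contain 29.77.248.53
  29.76.0.0/16 (29.76.0.0 - 29.76.255.255) does not contain 29.77.248.53
Longest matching prefix is /12 -> next hop Router K.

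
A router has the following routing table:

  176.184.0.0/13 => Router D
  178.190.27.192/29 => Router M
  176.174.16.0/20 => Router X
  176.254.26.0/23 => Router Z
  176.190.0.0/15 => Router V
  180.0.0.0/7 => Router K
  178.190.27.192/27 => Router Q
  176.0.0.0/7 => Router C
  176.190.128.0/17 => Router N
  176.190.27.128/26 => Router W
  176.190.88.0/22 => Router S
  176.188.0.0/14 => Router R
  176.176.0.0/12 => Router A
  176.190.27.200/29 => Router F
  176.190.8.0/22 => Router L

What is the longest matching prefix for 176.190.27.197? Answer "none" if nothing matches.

Entries matching 176.190.27.197:
  176.0.0.0/7 (176.0.0.0 - 177.255.255.255)
  176.176.0.0/12 (176.176.0.0 - 176.191.255.255)
  176.184.0.0/13 (176.184.0.0 - 176.191.255.255)
  176.188.0.0/14 (176.188.0.0 - 176.191.255.255)
  176.190.0.0/15 (176.190.0.0 - 176.191.255.255)
Most specific is 176.190.0.0/15.

176.190.0.0/15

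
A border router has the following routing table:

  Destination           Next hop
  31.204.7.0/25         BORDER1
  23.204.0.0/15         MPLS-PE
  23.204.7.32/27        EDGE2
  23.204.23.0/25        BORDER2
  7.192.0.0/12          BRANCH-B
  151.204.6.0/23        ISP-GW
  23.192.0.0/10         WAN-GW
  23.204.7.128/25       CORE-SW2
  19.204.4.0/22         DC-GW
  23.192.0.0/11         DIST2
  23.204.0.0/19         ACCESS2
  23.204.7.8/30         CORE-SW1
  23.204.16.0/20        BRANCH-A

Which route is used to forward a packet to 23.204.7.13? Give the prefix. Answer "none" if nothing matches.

23.204.0.0/19

Entries matching 23.204.7.13:
  23.192.0.0/10 (23.192.0.0 - 23.255.255.255)
  23.192.0.0/11 (23.192.0.0 - 23.223.255.255)
  23.204.0.0/15 (23.204.0.0 - 23.205.255.255)
  23.204.0.0/19 (23.204.0.0 - 23.204.31.255)
Most specific is 23.204.0.0/19.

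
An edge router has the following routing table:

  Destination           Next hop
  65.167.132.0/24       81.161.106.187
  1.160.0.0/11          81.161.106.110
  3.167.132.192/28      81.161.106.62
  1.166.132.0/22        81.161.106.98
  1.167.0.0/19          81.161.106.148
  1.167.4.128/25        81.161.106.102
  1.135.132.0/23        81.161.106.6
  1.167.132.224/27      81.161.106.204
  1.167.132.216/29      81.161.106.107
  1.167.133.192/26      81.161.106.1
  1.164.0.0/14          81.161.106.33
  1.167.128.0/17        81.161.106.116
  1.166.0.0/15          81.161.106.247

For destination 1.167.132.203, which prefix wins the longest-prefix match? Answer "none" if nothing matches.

Entries matching 1.167.132.203:
  1.160.0.0/11 (1.160.0.0 - 1.191.255.255)
  1.164.0.0/14 (1.164.0.0 - 1.167.255.255)
  1.166.0.0/15 (1.166.0.0 - 1.167.255.255)
  1.167.128.0/17 (1.167.128.0 - 1.167.255.255)
Most specific is 1.167.128.0/17.

1.167.128.0/17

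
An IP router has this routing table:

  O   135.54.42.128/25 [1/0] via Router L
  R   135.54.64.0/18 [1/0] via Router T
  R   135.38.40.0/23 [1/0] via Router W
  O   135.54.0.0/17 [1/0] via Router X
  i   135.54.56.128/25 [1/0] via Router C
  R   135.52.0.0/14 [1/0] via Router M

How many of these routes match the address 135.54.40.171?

2

Prefixes containing 135.54.40.171:
  135.52.0.0/14 (135.52.0.0 - 135.55.255.255)
  135.54.0.0/17 (135.54.0.0 - 135.54.127.255)
Total matching entries: 2.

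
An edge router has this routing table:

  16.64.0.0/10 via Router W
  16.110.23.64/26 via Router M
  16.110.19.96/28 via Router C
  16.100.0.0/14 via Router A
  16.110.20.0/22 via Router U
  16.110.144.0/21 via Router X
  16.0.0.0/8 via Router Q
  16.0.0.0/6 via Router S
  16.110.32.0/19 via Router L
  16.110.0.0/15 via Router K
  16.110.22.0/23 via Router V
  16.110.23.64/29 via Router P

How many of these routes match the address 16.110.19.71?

Prefixes containing 16.110.19.71:
  16.0.0.0/6 (16.0.0.0 - 19.255.255.255)
  16.0.0.0/8 (16.0.0.0 - 16.255.255.255)
  16.64.0.0/10 (16.64.0.0 - 16.127.255.255)
  16.110.0.0/15 (16.110.0.0 - 16.111.255.255)
Total matching entries: 4.

4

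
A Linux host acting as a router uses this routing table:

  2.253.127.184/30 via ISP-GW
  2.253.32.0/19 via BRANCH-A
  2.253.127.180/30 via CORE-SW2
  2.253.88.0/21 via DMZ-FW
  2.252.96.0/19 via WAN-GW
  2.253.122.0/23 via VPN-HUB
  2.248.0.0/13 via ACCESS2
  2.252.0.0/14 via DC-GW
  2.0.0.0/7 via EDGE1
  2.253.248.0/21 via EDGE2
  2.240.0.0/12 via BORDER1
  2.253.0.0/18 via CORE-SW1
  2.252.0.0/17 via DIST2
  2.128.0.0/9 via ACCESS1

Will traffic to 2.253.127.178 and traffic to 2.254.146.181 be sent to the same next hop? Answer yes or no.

2.253.127.178: longest match 2.252.0.0/14 -> DC-GW
2.254.146.181: longest match 2.252.0.0/14 -> DC-GW

yes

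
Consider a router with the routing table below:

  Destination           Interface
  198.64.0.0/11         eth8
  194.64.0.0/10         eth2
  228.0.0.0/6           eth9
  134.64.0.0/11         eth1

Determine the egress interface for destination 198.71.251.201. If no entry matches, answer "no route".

eth8

Routes whose prefix contains 198.71.251.201:
  198.64.0.0/11 (198.64.0.0 - 198.95.255.255) -> eth8
Longest matching prefix is /11 -> interface eth8.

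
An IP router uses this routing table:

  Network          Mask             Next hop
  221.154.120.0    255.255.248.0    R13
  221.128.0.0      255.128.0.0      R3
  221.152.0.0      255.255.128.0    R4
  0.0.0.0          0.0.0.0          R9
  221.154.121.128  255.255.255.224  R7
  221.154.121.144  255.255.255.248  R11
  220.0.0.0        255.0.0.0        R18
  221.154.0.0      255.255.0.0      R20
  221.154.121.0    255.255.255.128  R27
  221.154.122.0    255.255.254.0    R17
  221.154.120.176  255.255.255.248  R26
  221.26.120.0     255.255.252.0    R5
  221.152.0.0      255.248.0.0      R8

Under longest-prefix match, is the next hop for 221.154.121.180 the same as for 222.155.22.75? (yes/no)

no

221.154.121.180: longest match 221.154.120.0/21 -> R13
222.155.22.75: longest match 0.0.0.0/0 -> R9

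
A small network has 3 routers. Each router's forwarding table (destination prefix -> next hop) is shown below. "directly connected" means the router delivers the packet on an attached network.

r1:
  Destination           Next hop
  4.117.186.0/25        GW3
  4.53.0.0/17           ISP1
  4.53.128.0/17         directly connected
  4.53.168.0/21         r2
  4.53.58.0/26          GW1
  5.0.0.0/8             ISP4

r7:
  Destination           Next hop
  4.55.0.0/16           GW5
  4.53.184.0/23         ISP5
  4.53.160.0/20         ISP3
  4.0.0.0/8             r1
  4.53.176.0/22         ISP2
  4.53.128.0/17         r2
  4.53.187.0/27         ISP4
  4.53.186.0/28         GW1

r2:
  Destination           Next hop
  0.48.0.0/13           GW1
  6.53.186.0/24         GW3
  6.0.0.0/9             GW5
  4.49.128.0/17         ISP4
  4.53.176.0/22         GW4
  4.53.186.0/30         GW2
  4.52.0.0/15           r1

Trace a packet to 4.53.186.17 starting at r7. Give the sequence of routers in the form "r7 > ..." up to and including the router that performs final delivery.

r7 > r2 > r1

At r7: longest match for 4.53.186.17 is 4.53.128.0/17 -> r2
At r2: longest match for 4.53.186.17 is 4.52.0.0/15 -> r1
At r1: longest match for 4.53.186.17 is 4.53.128.0/17 -> directly connected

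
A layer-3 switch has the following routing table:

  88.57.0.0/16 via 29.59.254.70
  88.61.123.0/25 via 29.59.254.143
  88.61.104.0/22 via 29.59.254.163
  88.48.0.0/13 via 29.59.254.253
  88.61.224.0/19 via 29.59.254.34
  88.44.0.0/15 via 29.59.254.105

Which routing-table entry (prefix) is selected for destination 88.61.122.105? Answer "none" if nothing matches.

88.61.122.105 is outside every listed prefix and there is no default route.

none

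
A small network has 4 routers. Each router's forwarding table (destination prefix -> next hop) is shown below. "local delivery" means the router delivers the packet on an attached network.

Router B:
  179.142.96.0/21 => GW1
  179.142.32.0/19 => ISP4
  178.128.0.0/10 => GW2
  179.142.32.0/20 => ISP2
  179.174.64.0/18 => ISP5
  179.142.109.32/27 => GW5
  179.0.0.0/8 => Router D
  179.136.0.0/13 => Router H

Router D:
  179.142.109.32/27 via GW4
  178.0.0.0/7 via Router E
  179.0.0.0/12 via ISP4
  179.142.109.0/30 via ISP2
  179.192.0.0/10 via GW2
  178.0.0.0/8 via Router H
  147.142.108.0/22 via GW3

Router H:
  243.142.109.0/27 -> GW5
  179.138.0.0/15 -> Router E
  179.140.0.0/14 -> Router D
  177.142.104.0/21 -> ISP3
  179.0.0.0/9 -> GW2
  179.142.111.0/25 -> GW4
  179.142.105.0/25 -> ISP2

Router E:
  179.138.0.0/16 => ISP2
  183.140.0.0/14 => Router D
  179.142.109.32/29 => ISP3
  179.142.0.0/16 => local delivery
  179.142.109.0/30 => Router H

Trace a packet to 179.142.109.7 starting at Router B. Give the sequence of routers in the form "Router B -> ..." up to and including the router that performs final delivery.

Router B -> Router H -> Router D -> Router E

At Router B: longest match for 179.142.109.7 is 179.136.0.0/13 -> Router H
At Router H: longest match for 179.142.109.7 is 179.140.0.0/14 -> Router D
At Router D: longest match for 179.142.109.7 is 178.0.0.0/7 -> Router E
At Router E: longest match for 179.142.109.7 is 179.142.0.0/16 -> local delivery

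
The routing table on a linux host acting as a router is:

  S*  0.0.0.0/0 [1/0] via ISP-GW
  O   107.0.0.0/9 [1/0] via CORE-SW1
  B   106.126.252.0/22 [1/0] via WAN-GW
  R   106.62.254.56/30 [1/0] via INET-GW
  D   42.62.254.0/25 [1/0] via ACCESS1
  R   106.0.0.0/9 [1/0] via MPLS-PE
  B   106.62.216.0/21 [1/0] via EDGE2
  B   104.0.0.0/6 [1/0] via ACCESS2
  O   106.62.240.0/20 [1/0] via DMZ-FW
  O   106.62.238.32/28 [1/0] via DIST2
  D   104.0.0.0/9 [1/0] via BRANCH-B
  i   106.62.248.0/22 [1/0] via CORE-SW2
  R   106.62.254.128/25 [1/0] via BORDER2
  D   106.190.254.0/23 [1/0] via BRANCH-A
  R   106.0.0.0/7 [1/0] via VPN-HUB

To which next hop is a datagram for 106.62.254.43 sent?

Routes whose prefix contains 106.62.254.43:
  0.0.0.0/0 (default, matches everything) -> ISP-GW
  104.0.0.0/6 (104.0.0.0 - 107.255.255.255) -> ACCESS2
  106.0.0.0/7 (106.0.0.0 - 107.255.255.255) -> VPN-HUB
  106.0.0.0/9 (106.0.0.0 - 106.127.255.255) -> MPLS-PE
  106.62.240.0/20 (106.62.240.0 - 106.62.255.255) -> DMZ-FW
More-specific entries that do NOT match:
  106.62.254.56/30 (106.62.254.56 - 106.62.254.59) does not contain 106.62.254.43
  106.62.238.32/28 (106.62.238.32 - 106.62.238.47) does not contain 106.62.254.43
  42.62.254.0/25 (42.62.254.0 - 42.62.254.127) does not contain 106.62.254.43
  106.62.254.128/25 (106.62.254.128 - 106.62.254.255) does not contain 106.62.254.43
  106.190.254.0/23 (106.190.254.0 - 106.190.255.255) does not contain 106.62.254.43
  106.126.252.0/22 (106.126.252.0 - 106.126.255.255) does not contain 106.62.254.43
  106.62.248.0/22 (106.62.248.0 - 106.62.251.255) does not contain 106.62.254.43
  106.62.216.0/21 (106.62.216.0 - 106.62.223.255) does not contain 106.62.254.43
Longest matching prefix is /20 -> next hop DMZ-FW.

DMZ-FW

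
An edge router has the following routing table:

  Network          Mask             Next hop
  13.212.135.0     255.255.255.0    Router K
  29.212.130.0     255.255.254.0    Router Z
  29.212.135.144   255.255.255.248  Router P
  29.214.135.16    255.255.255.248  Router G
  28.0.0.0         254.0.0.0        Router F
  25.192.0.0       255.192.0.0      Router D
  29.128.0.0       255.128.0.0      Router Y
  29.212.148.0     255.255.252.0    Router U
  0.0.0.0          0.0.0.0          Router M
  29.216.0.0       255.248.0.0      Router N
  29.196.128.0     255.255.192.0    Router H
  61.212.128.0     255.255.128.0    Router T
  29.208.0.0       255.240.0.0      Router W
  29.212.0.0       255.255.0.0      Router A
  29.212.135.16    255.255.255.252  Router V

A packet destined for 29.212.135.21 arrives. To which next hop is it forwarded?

Router A

Routes whose prefix contains 29.212.135.21:
  0.0.0.0/0 (default, matches everything) -> Router M
  28.0.0.0/7 (28.0.0.0 - 29.255.255.255) -> Router F
  29.128.0.0/9 (29.128.0.0 - 29.255.255.255) -> Router Y
  29.208.0.0/12 (29.208.0.0 - 29.223.255.255) -> Router W
  29.212.0.0/16 (29.212.0.0 - 29.212.255.255) -> Router A
More-specific entries that do NOT match:
  29.212.135.16/30 (29.212.135.16 - 29.212.135.19) does not contain 29.212.135.21
  29.212.135.144/29 (29.212.135.144 - 29.212.135.151) does not contain 29.212.135.21
  29.214.135.16/29 (29.214.135.16 - 29.214.135.23) does not contain 29.212.135.21
  13.212.135.0/24 (13.212.135.0 - 13.212.135.255) does not contain 29.212.135.21
  29.212.130.0/23 (29.212.130.0 - 29.212.131.255) does not contain 29.212.135.21
  29.212.148.0/22 (29.212.148.0 - 29.212.151.255) does not contain 29.212.135.21
  29.196.128.0/18 (29.196.128.0 - 29.196.191.255) does not contain 29.212.135.21
  61.212.128.0/17 (61.212.128.0 - 61.212.255.255) does not contain 29.212.135.21
Longest matching prefix is /16 -> next hop Router A.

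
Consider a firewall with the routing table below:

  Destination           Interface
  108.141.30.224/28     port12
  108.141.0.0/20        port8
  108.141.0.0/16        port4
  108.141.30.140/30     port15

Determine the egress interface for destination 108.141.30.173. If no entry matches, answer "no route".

port4

Routes whose prefix contains 108.141.30.173:
  108.141.0.0/16 (108.141.0.0 - 108.141.255.255) -> port4
More-specific entries that do NOT match:
  108.141.30.140/30 (108.141.30.140 - 108.141.30.143) does not contain 108.141.30.173
  108.141.30.224/28 (108.141.30.224 - 108.141.30.239) does not contain 108.141.30.173
  108.141.0.0/20 (108.141.0.0 - 108.141.15.255) does not contain 108.141.30.173
Longest matching prefix is /16 -> interface port4.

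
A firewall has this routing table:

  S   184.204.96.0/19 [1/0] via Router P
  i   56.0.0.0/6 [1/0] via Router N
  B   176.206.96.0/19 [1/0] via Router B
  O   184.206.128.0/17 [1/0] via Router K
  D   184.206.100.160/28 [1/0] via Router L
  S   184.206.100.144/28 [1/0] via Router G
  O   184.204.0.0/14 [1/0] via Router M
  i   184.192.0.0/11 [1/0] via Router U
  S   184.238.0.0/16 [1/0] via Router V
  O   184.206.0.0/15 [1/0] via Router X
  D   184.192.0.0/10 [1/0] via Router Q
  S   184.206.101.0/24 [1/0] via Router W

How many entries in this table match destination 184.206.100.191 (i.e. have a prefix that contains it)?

4

Prefixes containing 184.206.100.191:
  184.192.0.0/10 (184.192.0.0 - 184.255.255.255)
  184.192.0.0/11 (184.192.0.0 - 184.223.255.255)
  184.204.0.0/14 (184.204.0.0 - 184.207.255.255)
  184.206.0.0/15 (184.206.0.0 - 184.207.255.255)
Total matching entries: 4.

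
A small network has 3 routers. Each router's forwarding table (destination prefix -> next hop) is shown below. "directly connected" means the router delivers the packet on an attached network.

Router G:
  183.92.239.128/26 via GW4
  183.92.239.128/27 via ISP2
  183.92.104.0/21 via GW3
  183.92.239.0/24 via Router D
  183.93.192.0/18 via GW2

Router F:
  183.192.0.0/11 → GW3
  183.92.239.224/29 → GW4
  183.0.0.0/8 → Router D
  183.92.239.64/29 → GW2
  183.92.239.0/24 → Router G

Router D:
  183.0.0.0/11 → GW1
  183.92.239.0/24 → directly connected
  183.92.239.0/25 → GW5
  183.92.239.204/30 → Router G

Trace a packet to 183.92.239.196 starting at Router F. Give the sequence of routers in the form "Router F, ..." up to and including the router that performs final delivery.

At Router F: longest match for 183.92.239.196 is 183.92.239.0/24 -> Router G
At Router G: longest match for 183.92.239.196 is 183.92.239.0/24 -> Router D
At Router D: longest match for 183.92.239.196 is 183.92.239.0/24 -> directly connected

Router F, Router G, Router D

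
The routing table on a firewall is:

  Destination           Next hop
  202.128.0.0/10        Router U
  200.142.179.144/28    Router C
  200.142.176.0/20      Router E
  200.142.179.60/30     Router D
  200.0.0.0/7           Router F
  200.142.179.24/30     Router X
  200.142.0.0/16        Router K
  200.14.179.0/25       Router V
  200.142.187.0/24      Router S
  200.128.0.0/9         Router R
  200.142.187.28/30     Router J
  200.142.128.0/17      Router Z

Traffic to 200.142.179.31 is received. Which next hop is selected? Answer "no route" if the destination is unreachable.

Router E

Routes whose prefix contains 200.142.179.31:
  200.0.0.0/7 (200.0.0.0 - 201.255.255.255) -> Router F
  200.128.0.0/9 (200.128.0.0 - 200.255.255.255) -> Router R
  200.142.0.0/16 (200.142.0.0 - 200.142.255.255) -> Router K
  200.142.128.0/17 (200.142.128.0 - 200.142.255.255) -> Router Z
  200.142.176.0/20 (200.142.176.0 - 200.142.191.255) -> Router E
More-specific entries that do NOT match:
  200.142.179.60/30 (200.142.179.60 - 200.142.179.63) does not contain 200.142.179.31
  200.142.179.24/30 (200.142.179.24 - 200.142.179.27) does not contain 200.142.179.31
  200.142.187.28/30 (200.142.187.28 - 200.142.187.31) does not contain 200.142.179.31
  200.142.179.144/28 (200.142.179.144 - 200.142.179.159) does not contain 200.142.179.31
  200.14.179.0/25 (200.14.179.0 - 200.14.179.127) does not contain 200.142.179.31
  200.142.187.0/24 (200.142.187.0 - 200.142.187.255) does not contain 200.142.179.31
Longest matching prefix is /20 -> next hop Router E.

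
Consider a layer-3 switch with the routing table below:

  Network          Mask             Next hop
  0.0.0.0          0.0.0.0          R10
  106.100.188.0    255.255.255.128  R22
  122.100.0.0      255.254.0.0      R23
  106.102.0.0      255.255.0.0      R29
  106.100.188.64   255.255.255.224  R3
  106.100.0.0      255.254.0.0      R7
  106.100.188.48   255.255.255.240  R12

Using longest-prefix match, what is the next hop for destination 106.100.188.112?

R22

Routes whose prefix contains 106.100.188.112:
  0.0.0.0/0 (default, matches everything) -> R10
  106.100.0.0/15 (106.100.0.0 - 106.101.255.255) -> R7
  106.100.188.0/25 (106.100.188.0 - 106.100.188.127) -> R22
More-specific entries that do NOT match:
  106.100.188.48/28 (106.100.188.48 - 106.100.188.63) does not contain 106.100.188.112
  106.100.188.64/27 (106.100.188.64 - 106.100.188.95) does not contain 106.100.188.112
Longest matching prefix is /25 -> next hop R22.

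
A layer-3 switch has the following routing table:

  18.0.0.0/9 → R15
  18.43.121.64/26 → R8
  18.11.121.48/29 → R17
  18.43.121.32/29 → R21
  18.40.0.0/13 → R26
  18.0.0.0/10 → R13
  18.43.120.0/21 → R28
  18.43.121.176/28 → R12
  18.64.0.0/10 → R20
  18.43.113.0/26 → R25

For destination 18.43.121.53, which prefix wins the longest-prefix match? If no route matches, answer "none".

18.43.120.0/21

Entries matching 18.43.121.53:
  18.0.0.0/9 (18.0.0.0 - 18.127.255.255)
  18.0.0.0/10 (18.0.0.0 - 18.63.255.255)
  18.40.0.0/13 (18.40.0.0 - 18.47.255.255)
  18.43.120.0/21 (18.43.120.0 - 18.43.127.255)
Most specific is 18.43.120.0/21.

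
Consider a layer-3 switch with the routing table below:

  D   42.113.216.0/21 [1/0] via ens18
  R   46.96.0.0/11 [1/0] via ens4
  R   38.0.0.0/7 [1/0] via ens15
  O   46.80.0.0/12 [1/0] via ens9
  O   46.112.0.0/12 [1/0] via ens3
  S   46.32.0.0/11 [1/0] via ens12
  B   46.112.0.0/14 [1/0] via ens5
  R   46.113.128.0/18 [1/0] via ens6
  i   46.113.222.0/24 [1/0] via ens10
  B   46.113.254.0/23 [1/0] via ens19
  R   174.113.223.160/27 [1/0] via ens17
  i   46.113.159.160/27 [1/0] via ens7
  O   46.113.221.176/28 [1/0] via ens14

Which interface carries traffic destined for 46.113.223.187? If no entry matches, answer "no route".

Routes whose prefix contains 46.113.223.187:
  46.96.0.0/11 (46.96.0.0 - 46.127.255.255) -> ens4
  46.112.0.0/12 (46.112.0.0 - 46.127.255.255) -> ens3
  46.112.0.0/14 (46.112.0.0 - 46.115.255.255) -> ens5
More-specific entries that do NOT match:
  46.113.221.176/28 (46.113.221.176 - 46.113.221.191) does not contain 46.113.223.187
  174.113.223.160/27 (174.113.223.160 - 174.113.223.191) does not contain 46.113.223.187
  46.113.159.160/27 (46.113.159.160 - 46.113.159.191) does not contain 46.113.223.187
  46.113.222.0/24 (46.113.222.0 - 46.113.222.255) does not contain 46.113.223.187
  46.113.254.0/23 (46.113.254.0 - 46.113.255.255) does not contain 46.113.223.187
  42.113.216.0/21 (42.113.216.0 - 42.113.223.255) does not contain 46.113.223.187
  46.113.128.0/18 (46.113.128.0 - 46.113.191.255) does not contain 46.113.223.187
Longest matching prefix is /14 -> interface ens5.

ens5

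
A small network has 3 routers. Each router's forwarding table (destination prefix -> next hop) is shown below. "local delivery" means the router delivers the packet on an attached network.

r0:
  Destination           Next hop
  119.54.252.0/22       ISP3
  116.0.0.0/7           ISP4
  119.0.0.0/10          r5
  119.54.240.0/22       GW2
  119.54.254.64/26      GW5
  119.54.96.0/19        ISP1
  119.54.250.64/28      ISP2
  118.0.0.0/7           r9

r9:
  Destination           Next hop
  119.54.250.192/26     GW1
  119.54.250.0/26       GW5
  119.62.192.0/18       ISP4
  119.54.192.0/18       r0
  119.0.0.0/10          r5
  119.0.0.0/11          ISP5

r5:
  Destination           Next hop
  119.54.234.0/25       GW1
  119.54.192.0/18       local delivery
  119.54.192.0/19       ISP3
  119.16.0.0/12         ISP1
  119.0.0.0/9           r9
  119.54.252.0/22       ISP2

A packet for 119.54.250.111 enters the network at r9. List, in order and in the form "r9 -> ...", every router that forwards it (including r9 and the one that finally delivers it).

At r9: longest match for 119.54.250.111 is 119.54.192.0/18 -> r0
At r0: longest match for 119.54.250.111 is 119.0.0.0/10 -> r5
At r5: longest match for 119.54.250.111 is 119.54.192.0/18 -> local delivery

r9 -> r0 -> r5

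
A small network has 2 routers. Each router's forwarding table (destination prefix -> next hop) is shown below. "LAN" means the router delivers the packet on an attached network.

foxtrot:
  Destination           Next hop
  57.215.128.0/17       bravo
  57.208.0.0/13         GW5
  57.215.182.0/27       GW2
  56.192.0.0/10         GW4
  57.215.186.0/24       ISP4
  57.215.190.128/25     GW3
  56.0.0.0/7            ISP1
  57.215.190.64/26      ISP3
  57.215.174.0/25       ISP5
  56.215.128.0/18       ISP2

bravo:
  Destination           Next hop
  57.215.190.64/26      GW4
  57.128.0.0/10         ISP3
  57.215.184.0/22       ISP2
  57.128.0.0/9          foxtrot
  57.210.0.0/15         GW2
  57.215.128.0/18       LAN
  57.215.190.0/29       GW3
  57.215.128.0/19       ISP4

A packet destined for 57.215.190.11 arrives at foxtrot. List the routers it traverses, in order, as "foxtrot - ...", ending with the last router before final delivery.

At foxtrot: longest match for 57.215.190.11 is 57.215.128.0/17 -> bravo
At bravo: longest match for 57.215.190.11 is 57.215.128.0/18 -> LAN

foxtrot - bravo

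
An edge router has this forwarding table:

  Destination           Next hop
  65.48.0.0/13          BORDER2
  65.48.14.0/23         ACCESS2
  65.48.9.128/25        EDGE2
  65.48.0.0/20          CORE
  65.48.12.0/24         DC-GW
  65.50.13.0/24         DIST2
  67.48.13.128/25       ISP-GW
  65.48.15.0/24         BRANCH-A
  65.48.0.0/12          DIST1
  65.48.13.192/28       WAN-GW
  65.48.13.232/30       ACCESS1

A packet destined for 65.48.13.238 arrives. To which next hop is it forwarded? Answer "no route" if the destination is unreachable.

Routes whose prefix contains 65.48.13.238:
  65.48.0.0/12 (65.48.0.0 - 65.63.255.255) -> DIST1
  65.48.0.0/13 (65.48.0.0 - 65.55.255.255) -> BORDER2
  65.48.0.0/20 (65.48.0.0 - 65.48.15.255) -> CORE
More-specific entries that do NOT match:
  65.48.13.232/30 (65.48.13.232 - 65.48.13.235) does not contain 65.48.13.238
  65.48.13.192/28 (65.48.13.192 - 65.48.13.207) does not contain 65.48.13.238
  65.48.9.128/25 (65.48.9.128 - 65.48.9.255) does not contain 65.48.13.238
  67.48.13.128/25 (67.48.13.128 - 67.48.13.255) does not contain 65.48.13.238
  65.48.12.0/24 (65.48.12.0 - 65.48.12.255) does not contain 65.48.13.238
  65.50.13.0/24 (65.50.13.0 - 65.50.13.255) does not contain 65.48.13.238
  65.48.15.0/24 (65.48.15.0 - 65.48.15.255) does not contain 65.48.13.238
  65.48.14.0/23 (65.48.14.0 - 65.48.15.255) does not contain 65.48.13.238
Longest matching prefix is /20 -> next hop CORE.

CORE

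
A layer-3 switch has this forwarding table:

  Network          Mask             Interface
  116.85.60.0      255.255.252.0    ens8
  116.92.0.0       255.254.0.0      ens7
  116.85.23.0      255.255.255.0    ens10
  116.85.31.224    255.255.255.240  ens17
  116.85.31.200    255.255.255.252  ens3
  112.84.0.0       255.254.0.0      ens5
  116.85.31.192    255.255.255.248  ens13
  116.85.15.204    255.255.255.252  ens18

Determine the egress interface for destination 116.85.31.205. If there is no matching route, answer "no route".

No entry's prefix contains 116.85.31.205; there is no default route.

no route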